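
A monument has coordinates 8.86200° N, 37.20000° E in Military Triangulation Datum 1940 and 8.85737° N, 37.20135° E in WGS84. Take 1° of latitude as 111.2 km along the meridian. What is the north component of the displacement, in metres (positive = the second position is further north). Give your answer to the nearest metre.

ΔN = -515 m

Δφ = 8.85737° − 8.86200° = -0.00463°; Δλ = 37.20135° − 37.20000° = +0.00135°.
ΔN = Δφ × 111200 = -514.9 m; ΔE = Δλ × 111200 × cos(8.86200°) = +0.00135 × 111200 × 0.988062 = 148.3 m.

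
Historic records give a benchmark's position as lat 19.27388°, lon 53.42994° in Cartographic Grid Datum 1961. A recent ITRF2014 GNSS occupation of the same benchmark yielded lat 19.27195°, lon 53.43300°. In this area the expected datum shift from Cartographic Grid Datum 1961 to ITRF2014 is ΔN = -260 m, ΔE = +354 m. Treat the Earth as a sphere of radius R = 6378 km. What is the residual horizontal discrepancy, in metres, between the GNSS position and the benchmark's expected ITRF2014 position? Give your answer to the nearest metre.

Observed coordinate differences: Δφ = -0.00193°, Δλ = +0.00306°.
Converting to metres (1° lat = 111317 m, cos φ = 0.943952): observed ΔN = -214.8 m, observed ΔE = 321.5 m.
Subtracting the expected shift leaves a residual of -214.8 − (-260) = 45.2 m north and 321.5 − (354) = -32.5 m east.
Residual distance = √(45.2² + (-32.5)²) = 55.6 m.

56 m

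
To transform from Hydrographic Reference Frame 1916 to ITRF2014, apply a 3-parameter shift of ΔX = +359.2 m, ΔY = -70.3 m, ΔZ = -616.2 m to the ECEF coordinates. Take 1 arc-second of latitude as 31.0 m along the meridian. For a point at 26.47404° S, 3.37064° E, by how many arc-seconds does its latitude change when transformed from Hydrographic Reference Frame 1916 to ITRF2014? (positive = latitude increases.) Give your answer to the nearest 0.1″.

Δφ = -12.7″

sin φ = -0.445792, cos φ = 0.895136, sin λ = 0.058795, cos λ = 0.998270.
North component: ΔN = −sin φ cos λ·ΔX − sin φ sin λ·ΔY + cos φ·ΔZ = −(-0.445792)(0.998270)(359.2) − (-0.445792)(0.058795)(-70.3) + (0.895136)(-616.2) = -393.57 m.
1° of latitude spans 3600 × 31.00 = 111600 m, so Δφ = -393.57 / 111600 × 3600 = -12.696″.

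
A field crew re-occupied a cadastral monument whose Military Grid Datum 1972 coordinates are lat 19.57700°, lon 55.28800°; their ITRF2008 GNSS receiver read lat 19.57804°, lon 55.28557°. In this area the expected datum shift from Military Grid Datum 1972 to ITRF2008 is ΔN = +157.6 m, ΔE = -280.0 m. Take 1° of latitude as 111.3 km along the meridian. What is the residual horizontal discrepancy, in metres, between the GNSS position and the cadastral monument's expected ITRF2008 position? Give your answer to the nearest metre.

Observed coordinate differences: Δφ = +0.00104°, Δλ = -0.00243°.
Converting to metres (1° lat = 111300 m, cos φ = 0.942192): observed ΔN = 115.8 m, observed ΔE = -254.8 m.
Subtracting the expected shift leaves a residual of 115.8 − (157.6) = -41.8 m north and -254.8 − (-280.0) = 25.2 m east.
Residual distance = √((-41.8)² + 25.2²) = 48.8 m.

49 m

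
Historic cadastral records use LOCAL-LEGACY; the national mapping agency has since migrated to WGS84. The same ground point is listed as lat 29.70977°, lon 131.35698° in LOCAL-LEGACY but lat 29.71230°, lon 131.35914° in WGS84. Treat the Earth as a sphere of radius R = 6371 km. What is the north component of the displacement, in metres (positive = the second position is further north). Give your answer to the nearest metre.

Δφ = 29.71230° − 29.70977° = +0.00253°; Δλ = 131.35914° − 131.35698° = +0.00216°.
1° along a meridian = πR/180 = 111195 m.
ΔN = Δφ × 111195 = 281.3 m; ΔE = Δλ × 111195 × cos(29.70977°) = +0.00216 × 111195 × 0.868547 = 208.6 m.

ΔN = 281 m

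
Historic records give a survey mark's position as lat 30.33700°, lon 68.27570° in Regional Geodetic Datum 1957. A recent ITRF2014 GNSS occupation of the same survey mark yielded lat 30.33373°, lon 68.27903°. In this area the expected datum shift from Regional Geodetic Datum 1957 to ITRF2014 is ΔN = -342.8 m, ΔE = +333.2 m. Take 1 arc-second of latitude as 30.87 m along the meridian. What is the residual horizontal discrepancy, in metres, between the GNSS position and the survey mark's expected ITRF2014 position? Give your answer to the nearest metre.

Observed coordinate differences: Δφ = -0.00327°, Δλ = +0.00333°.
Converting to metres (1° lat = 111132 m, cos φ = 0.863070): observed ΔN = -363.4 m, observed ΔE = 319.4 m.
Subtracting the expected shift leaves a residual of -363.4 − (-342.8) = -20.6 m north and 319.4 − (333.2) = -13.8 m east.
Residual distance = √((-20.6)² + (-13.8)²) = 24.8 m.

25 m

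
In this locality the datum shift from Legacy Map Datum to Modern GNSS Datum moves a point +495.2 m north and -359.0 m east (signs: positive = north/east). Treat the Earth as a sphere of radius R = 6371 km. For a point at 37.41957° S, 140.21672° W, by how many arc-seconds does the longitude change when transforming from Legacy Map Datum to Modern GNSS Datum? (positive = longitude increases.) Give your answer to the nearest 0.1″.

At latitude -37.41957°, cos φ = 0.794207.
One radian of longitude at latitude φ spans R cos φ, so Δλ = ΔE / (R cos φ) = -359.0 / (6371000 × 0.794207) = -7.0950e-05 rad = -14.635″.

Δλ = -14.6″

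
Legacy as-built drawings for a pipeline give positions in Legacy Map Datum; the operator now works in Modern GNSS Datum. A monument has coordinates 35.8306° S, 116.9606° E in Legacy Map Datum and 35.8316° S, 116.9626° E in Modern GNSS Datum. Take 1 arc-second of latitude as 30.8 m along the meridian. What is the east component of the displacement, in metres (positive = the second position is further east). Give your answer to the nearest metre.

ΔE = 180 m

Δφ = -35.8316° − -35.8306° = -0.0010°; Δλ = 116.9626° − 116.9606° = +0.0020°.
1° of latitude = 3600 × 30.80 = 110880 m.
ΔN = Δφ × 110880 = -110.9 m; ΔE = Δλ × 110880 × cos(-35.8306°) = +0.0020 × 110880 × 0.810751 = 179.8 m.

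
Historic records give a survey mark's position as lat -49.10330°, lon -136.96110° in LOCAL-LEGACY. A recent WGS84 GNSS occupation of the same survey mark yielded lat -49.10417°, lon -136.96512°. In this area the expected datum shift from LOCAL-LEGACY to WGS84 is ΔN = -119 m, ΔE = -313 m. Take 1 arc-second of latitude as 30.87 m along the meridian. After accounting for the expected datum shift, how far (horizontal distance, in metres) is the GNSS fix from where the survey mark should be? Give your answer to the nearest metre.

Observed coordinate differences: Δφ = -0.00087°, Δλ = -0.00402°.
Converting to metres (1° lat = 111132 m, cos φ = 0.654697): observed ΔN = -96.7 m, observed ΔE = -292.5 m.
Subtracting the expected shift leaves a residual of -96.7 − (-119) = 22.3 m north and -292.5 − (-313) = 20.5 m east.
Residual distance = √(22.3² + 20.5²) = 30.3 m.

30 m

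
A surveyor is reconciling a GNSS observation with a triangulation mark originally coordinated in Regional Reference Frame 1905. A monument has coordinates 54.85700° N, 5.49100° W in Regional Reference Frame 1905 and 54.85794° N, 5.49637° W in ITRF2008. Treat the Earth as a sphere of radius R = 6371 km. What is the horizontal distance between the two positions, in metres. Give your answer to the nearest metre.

Δφ = 54.85794° − 54.85700° = +0.00094°; Δλ = -5.49637° − -5.49100° = -0.00537°.
1° along a meridian = πR/180 = 111195 m.
ΔN = Δφ × 111195 = 104.5 m; ΔE = Δλ × 111195 × cos(54.85700°) = -0.00537 × 111195 × 0.575619 = -343.7 m.
Distance = √(ΔE² + ΔN²) = √((-343.7)² + 104.5²) = 359.3 m.

359 m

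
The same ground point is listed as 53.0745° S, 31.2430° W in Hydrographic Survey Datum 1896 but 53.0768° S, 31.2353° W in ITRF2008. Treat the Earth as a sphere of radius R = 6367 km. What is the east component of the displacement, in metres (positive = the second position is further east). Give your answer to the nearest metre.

Δφ = -53.0768° − -53.0745° = -0.0023°; Δλ = -31.2353° − -31.2430° = +0.0077°.
1° along a meridian = πR/180 = 111125 m.
ΔN = Δφ × 111125 = -255.6 m; ΔE = Δλ × 111125 × cos(-53.0745°) = +0.0077 × 111125 × 0.600776 = 514.1 m.

ΔE = 514 m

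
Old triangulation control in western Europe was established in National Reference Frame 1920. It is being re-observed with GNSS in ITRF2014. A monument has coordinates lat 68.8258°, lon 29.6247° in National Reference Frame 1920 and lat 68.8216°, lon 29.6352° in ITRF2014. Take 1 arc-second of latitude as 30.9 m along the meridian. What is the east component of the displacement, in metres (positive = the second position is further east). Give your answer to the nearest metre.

Δφ = 68.8216° − 68.8258° = -0.0042°; Δλ = 29.6352° − 29.6247° = +0.0105°.
1° of latitude = 3600 × 30.90 = 111240 m.
ΔN = Δφ × 111240 = -467.2 m; ΔE = Δλ × 111240 × cos(68.8258°) = +0.0105 × 111240 × 0.361205 = 421.9 m.

ΔE = 422 m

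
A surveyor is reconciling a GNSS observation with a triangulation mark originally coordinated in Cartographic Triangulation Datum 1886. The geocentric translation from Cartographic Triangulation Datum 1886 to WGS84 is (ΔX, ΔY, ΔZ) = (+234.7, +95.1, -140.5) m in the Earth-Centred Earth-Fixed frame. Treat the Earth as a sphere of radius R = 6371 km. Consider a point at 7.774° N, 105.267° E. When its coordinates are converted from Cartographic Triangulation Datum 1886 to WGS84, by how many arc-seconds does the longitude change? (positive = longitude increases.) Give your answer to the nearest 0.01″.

sin φ = 0.135266, cos φ = 0.990809, sin λ = 0.964709, cos λ = -0.263317.
East component: ΔE = −sin λ·ΔX + cos λ·ΔY = −(0.964709)(234.7) + (-0.263317)(95.1) = -251.46 m.
1° of latitude spans πR/180 = 111195 m; at latitude φ, 1° of longitude spans that × cos φ = 110173.0 m, so Δλ = -251.46 / 110173.0 × 3600 = -8.217″.

Δλ = -8.22″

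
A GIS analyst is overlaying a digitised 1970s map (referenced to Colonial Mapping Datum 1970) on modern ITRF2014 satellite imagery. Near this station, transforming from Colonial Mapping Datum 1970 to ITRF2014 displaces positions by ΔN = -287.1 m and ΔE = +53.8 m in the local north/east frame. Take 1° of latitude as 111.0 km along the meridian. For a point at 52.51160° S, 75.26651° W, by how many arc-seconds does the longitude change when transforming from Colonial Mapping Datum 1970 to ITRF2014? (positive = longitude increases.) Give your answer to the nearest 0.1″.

Δλ = 2.9″

At latitude -52.51160°, cos φ = 0.608601.
1° of longitude at this latitude = 111.0 × cos φ = 67.55 km, so Δλ = 53.8 / 67554.7 = 0.0007964° = 2.867″.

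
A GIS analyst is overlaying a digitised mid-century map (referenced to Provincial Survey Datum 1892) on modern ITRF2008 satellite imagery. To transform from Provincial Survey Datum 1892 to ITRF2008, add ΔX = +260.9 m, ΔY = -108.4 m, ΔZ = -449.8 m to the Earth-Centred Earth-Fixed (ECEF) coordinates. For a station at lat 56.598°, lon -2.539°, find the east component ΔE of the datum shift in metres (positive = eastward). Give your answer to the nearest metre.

ΔE = -97 m

The local east axis at (φ, λ) is (−sin λ, cos λ, 0), so ΔE = −sin(-2.539°)·260.9 + cos(-2.539°)·(-108.4) = -96.74 m.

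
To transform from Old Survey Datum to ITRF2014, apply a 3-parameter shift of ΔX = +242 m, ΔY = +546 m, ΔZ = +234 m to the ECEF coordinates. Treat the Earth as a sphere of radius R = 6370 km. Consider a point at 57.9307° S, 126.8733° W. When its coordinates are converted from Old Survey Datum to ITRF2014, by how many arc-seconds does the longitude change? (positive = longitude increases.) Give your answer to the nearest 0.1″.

sin φ = -0.847407, cos φ = 0.530945, sin λ = -0.799964, cos λ = -0.600048.
East component: ΔE = −sin λ·ΔX + cos λ·ΔY = −(-0.799964)(242) + (-0.600048)(546) = -134.03 m.
1° of latitude spans πR/180 = 111177 m; at latitude φ, 1° of longitude spans that × cos φ = 59029.1 m, so Δλ = -134.03 / 59029.1 × 3600 = -8.174″.

Δλ = -8.2″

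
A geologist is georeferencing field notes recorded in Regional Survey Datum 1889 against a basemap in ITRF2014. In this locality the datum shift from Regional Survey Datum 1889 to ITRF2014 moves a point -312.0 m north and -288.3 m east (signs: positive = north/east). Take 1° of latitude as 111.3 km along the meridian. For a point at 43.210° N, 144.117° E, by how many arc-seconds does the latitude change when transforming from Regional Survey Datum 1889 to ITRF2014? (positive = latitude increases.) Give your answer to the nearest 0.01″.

Δφ = -10.09″

1° of latitude = 111.3 km, so Δφ = -312.0 / 111300 = -0.0028032° = -10.092″.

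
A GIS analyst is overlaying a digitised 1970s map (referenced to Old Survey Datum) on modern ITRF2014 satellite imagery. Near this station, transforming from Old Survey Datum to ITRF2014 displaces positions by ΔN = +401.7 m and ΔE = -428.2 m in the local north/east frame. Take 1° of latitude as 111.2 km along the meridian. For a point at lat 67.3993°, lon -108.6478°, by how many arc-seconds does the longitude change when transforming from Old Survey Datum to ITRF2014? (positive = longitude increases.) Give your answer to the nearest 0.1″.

Δλ = -36.1″

At latitude 67.3993°, cos φ = 0.384307.
1° of longitude at this latitude = 111.2 × cos φ = 42.73 km, so Δλ = -428.2 / 42734.9 = -0.0100199° = -36.072″.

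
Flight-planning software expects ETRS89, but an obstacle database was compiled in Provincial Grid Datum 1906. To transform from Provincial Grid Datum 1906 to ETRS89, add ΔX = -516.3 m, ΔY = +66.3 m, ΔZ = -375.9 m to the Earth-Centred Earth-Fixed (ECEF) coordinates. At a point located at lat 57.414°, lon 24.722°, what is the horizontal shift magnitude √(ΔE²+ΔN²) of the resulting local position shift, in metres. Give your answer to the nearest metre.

At φ = 57.414°, λ = 24.722°: sin φ = 0.842584, cos φ = 0.538565, sin λ = 0.418216, cos λ = 0.908348.
ΔE = −sin λ·ΔX + cos λ·ΔY = −(0.418216)·(-516.3) + (0.908348)·(66.3) = 276.15 m.
ΔN = −sin φ cos λ·ΔX − sin φ sin λ·ΔY + cos φ·ΔZ = −(0.842584)(0.908348)(-516.3) − (0.842584)(0.418216)(66.3) + (0.538565)(-375.9) = 169.35 m.
Horizontal magnitude = √(ΔE² + ΔN²) = √(276.15² + 169.35²) = 323.94 m.

324 m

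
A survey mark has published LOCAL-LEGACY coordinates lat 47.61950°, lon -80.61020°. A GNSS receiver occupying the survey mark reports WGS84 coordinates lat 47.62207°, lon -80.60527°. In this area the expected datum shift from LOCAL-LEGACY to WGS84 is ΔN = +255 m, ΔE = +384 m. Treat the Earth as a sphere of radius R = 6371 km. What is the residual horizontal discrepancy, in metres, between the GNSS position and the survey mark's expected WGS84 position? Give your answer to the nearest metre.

Observed coordinate differences: Δφ = +0.00257°, Δλ = +0.00493°.
Converting to metres (1° lat = 111195 m, cos φ = 0.674051): observed ΔN = 285.8 m, observed ΔE = 369.5 m.
Subtracting the expected shift leaves a residual of 285.8 − (255) = 30.8 m north and 369.5 − (384) = -14.5 m east.
Residual distance = √(30.8² + (-14.5)²) = 34.0 m.

34 m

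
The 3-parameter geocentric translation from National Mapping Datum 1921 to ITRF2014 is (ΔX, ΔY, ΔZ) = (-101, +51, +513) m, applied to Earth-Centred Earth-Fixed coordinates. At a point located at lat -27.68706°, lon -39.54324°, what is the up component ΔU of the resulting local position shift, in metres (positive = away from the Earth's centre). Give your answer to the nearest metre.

The local up (radial) axis is (cos φ cos λ, cos φ sin λ, sin φ), giving ΔU = -68.968 − 28.752 − 238.361 = -336.08 m.

ΔU = -336 m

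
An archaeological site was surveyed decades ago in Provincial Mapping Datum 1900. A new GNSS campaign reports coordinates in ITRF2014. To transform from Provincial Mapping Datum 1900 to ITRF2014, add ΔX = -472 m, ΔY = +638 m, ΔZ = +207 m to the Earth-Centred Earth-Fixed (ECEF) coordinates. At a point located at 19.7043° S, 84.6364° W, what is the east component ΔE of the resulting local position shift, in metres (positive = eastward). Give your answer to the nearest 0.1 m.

ΔE = -410.3 m

At φ = -19.7043°, λ = -84.6364°: sin φ = -0.337166, cos φ = 0.941445, sin λ = -0.995622, cos λ = 0.093476.
ΔE = −sin λ·ΔX + cos λ·ΔY = −(-0.995622)·(-472) + (0.093476)·(638) = -410.30 m.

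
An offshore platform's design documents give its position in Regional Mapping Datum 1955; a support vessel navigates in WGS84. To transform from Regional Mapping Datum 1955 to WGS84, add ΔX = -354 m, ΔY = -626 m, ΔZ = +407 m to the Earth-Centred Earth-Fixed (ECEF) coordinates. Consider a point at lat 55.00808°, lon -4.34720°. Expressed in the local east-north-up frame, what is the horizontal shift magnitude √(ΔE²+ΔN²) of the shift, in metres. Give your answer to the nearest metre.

At φ = 55.00808°, λ = -4.34720°: sin φ = 0.819233, cos φ = 0.573461, sin λ = -0.075800, cos λ = 0.997123.
ΔE = −sin λ·ΔX + cos λ·ΔY = −(-0.075800)·(-354) + (0.997123)·(-626) = -651.03 m.
ΔN = −sin φ cos λ·ΔX − sin φ sin λ·ΔY + cos φ·ΔZ = −(0.819233)(0.997123)(-354) − (0.819233)(-0.075800)(-626) + (0.573461)(407) = 483.70 m.
Horizontal magnitude = √(ΔE² + ΔN²) = √((-651.03)² + 483.70²) = 811.05 m.

811 m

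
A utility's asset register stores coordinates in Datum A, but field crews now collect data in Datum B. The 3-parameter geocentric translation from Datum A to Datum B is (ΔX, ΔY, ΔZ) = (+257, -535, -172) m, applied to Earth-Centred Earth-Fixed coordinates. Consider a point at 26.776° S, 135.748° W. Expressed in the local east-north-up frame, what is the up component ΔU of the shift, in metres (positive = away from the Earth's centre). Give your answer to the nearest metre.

ΔU = 246 m

At φ = -26.776°, λ = -135.748°: sin φ = -0.450504, cos φ = 0.892775, sin λ = -0.697815, cos λ = -0.716278.
ΔU = cos φ cos λ·ΔX + cos φ sin λ·ΔY + sin φ·ΔZ = (0.892775)(-0.716278)(257) + (0.892775)(-0.697815)(-535) + (-0.450504)(-172) = 246.44 m.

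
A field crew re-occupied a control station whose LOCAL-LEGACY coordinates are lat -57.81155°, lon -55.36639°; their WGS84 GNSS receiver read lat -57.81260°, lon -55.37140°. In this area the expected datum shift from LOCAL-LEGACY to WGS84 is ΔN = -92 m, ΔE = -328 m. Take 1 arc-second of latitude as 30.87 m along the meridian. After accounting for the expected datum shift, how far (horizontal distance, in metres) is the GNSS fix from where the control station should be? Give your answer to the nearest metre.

Observed coordinate differences: Δφ = -0.00105°, Δλ = -0.00501°.
Converting to metres (1° lat = 111132 m, cos φ = 0.532706): observed ΔN = -116.7 m, observed ΔE = -296.6 m.
Subtracting the expected shift leaves a residual of -116.7 − (-92) = -24.7 m north and -296.6 − (-328) = 31.4 m east.
Residual distance = √((-24.7)² + 31.4²) = 39.9 m.

40 m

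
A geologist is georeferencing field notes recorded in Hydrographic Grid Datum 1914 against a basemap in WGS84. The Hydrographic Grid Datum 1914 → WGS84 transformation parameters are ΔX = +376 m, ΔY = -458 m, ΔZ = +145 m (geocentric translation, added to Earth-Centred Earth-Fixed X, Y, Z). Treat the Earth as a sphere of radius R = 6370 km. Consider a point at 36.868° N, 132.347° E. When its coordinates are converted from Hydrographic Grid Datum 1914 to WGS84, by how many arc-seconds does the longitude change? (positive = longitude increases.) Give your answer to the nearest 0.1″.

Δλ = 1.2″

sin φ = 0.599974, cos φ = 0.800020, sin λ = 0.739079, cos λ = -0.673619.
East component: ΔE = −sin λ·ΔX + cos λ·ΔY = −(0.739079)(376) + (-0.673619)(-458) = 30.62 m.
1° of latitude spans πR/180 = 111177 m; at latitude φ, 1° of longitude spans that × cos φ = 88944.2 m, so Δλ = 30.62 / 88944.2 × 3600 = 1.239″.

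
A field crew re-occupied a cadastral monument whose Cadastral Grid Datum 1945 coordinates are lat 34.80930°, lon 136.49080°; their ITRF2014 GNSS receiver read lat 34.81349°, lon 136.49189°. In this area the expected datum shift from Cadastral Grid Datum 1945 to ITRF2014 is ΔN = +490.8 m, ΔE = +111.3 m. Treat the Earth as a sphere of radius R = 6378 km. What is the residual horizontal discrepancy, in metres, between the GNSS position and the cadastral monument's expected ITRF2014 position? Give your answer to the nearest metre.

27 m

Observed coordinate differences: Δφ = +0.00419°, Δλ = +0.00109°.
Converting to metres (1° lat = 111317 m, cos φ = 0.821057): observed ΔN = 466.4 m, observed ΔE = 99.6 m.
Subtracting the expected shift leaves a residual of 466.4 − (490.8) = -24.4 m north and 99.6 − (111.3) = -11.7 m east.
Residual distance = √((-24.4)² + (-11.7)²) = 27.0 m.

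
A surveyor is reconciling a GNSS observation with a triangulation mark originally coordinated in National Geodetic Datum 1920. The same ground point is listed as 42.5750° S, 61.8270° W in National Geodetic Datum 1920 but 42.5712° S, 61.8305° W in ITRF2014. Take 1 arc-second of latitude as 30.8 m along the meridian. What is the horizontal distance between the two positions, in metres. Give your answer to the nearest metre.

Δφ = -42.5712° − -42.5750° = +0.0038°; Δλ = -61.8305° − -61.8270° = -0.0035°.
1° of latitude = 3600 × 30.80 = 110880 m.
ΔN = Δφ × 110880 = 421.3 m; ΔE = Δλ × 110880 × cos(-42.5750°) = -0.0035 × 110880 × 0.736392 = -285.8 m.
Distance = √(ΔE² + ΔN²) = √((-285.8)² + 421.3²) = 509.1 m.

509 m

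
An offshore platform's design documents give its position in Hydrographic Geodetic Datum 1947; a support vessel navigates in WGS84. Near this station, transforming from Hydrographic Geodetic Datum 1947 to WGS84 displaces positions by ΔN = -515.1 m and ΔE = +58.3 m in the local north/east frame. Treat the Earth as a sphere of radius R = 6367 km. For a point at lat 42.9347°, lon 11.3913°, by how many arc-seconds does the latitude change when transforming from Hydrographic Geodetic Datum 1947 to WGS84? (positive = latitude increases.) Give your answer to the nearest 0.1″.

On a sphere of radius R, 1 rad of latitude = R, so Δφ = ΔN / R = -515.1 / 6367000 = -8.0902e-05 rad = -16.687″.

Δφ = -16.7″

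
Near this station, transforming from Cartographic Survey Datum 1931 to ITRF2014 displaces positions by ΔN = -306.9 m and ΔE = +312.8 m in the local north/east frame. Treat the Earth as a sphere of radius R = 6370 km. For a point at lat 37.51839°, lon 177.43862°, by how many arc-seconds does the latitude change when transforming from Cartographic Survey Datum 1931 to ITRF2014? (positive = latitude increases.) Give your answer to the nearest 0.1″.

On a sphere of radius R, 1 rad of latitude = R, so Δφ = ΔN / R = -306.9 / 6370000 = -4.8179e-05 rad = -9.938″.

Δφ = -9.9″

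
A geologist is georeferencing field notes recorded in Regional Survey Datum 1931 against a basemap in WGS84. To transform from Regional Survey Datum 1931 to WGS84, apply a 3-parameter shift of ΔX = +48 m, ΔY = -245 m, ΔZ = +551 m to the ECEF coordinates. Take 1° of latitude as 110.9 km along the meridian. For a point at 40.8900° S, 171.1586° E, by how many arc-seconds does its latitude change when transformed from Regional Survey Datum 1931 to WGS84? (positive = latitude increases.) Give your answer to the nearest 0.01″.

Δφ = 11.71″

sin φ = -0.654609, cos φ = 0.755968, sin λ = 0.153700, cos λ = -0.988118.
North component: ΔN = −sin φ cos λ·ΔX − sin φ sin λ·ΔY + cos φ·ΔZ = −(-0.654609)(-0.988118)(48) − (-0.654609)(0.153700)(-245) + (0.755968)(551) = 360.84 m.
1° of latitude spans 110900 m, so Δφ = 360.84 / 110900 × 3600 = 11.713″.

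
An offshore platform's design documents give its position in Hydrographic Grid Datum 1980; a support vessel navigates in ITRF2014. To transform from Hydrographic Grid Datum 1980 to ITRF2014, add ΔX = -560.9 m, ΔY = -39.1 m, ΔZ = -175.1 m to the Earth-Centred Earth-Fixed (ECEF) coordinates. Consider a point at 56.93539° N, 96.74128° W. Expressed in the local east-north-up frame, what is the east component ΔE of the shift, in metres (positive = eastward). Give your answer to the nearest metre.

The local east axis at (φ, λ) is (−sin λ, cos λ, 0), so ΔE = −sin(-96.74128°)·(-560.9) + cos(-96.74128°)·(-39.1) = -552.43 m.

ΔE = -552 m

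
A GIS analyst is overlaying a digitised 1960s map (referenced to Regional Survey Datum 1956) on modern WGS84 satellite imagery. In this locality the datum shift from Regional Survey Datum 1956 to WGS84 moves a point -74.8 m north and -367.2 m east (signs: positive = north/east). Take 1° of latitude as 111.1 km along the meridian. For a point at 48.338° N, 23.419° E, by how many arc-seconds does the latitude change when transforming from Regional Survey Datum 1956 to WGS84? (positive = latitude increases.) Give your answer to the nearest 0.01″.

1° of latitude = 111.1 km, so Δφ = -74.8 / 111100 = -0.0006733° = -2.424″.

Δφ = -2.42″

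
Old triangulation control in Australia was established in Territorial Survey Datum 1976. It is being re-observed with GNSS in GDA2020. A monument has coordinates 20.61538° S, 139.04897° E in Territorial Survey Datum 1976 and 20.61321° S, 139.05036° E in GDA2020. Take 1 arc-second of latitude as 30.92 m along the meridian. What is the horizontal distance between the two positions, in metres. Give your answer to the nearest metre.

282 m

Δφ = -20.61321° − -20.61538° = +0.00217°; Δλ = 139.05036° − 139.04897° = +0.00139°.
1° of latitude = 3600 × 30.92 = 111312 m.
ΔN = Δφ × 111312 = 241.5 m; ΔE = Δλ × 111312 × cos(-20.61538°) = +0.00139 × 111312 × 0.935965 = 144.8 m.
Distance = √(ΔE² + ΔN²) = √(144.8² + 241.5²) = 281.6 m.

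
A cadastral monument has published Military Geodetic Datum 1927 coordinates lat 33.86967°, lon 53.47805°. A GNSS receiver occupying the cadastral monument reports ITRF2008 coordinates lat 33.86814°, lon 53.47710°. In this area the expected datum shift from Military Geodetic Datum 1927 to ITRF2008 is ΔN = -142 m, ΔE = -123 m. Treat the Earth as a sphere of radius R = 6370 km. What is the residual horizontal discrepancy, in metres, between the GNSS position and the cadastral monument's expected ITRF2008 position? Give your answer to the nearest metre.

45 m

Observed coordinate differences: Δφ = -0.00153°, Δλ = -0.00095°.
Converting to metres (1° lat = 111177 m, cos φ = 0.830307): observed ΔN = -170.1 m, observed ΔE = -87.7 m.
Subtracting the expected shift leaves a residual of -170.1 − (-142) = -28.1 m north and -87.7 − (-123) = 35.3 m east.
Residual distance = √((-28.1)² + 35.3²) = 45.1 m.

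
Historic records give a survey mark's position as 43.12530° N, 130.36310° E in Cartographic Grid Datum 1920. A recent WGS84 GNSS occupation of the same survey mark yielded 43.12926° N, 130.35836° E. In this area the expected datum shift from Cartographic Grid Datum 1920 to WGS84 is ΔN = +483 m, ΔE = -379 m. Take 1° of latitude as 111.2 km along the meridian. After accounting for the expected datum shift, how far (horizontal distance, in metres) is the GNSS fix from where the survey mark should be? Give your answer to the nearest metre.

Observed coordinate differences: Δφ = +0.00396°, Δλ = -0.00474°.
Converting to metres (1° lat = 111200 m, cos φ = 0.729860): observed ΔN = 440.4 m, observed ΔE = -384.7 m.
Subtracting the expected shift leaves a residual of 440.4 − (483) = -42.6 m north and -384.7 − (-379) = -5.7 m east.
Residual distance = √((-42.6)² + (-5.7)²) = 43.0 m.

43 m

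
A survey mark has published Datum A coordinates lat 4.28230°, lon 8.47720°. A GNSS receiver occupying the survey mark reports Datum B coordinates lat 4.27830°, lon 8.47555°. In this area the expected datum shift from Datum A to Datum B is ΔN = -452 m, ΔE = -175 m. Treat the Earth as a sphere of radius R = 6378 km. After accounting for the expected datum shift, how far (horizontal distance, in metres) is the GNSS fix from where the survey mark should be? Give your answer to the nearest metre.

Observed coordinate differences: Δφ = -0.00400°, Δλ = -0.00165°.
Converting to metres (1° lat = 111317 m, cos φ = 0.997208): observed ΔN = -445.3 m, observed ΔE = -183.2 m.
Subtracting the expected shift leaves a residual of -445.3 − (-452) = 6.7 m north and -183.2 − (-175) = -8.2 m east.
Residual distance = √(6.7² + (-8.2)²) = 10.6 m.

11 m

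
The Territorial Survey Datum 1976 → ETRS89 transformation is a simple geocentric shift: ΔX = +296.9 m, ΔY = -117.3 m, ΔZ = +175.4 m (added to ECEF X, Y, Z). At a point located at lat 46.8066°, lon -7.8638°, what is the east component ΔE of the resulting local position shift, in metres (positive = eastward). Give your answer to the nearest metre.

At φ = 46.8066°, λ = -7.8638°: sin φ = 0.729047, cos φ = 0.684463, sin λ = -0.136819, cos λ = 0.990596.
ΔE = −sin λ·ΔX + cos λ·ΔY = −(-0.136819)·(296.9) + (0.990596)·(-117.3) = -75.58 m.

ΔE = -76 m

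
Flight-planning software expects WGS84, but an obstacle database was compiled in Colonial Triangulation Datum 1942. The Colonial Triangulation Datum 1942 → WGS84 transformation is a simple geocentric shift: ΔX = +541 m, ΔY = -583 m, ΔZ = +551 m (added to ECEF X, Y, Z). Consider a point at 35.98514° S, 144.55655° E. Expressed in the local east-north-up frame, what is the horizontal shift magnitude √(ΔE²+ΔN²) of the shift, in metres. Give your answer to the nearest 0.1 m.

161.7 m

The local east axis at (φ, λ) is (−sin λ, cos λ, 0), so ΔE = −sin(144.55655°)·541 + cos(144.55655°)·(-583) = 161.24 m.
The local north axis is (−sin φ cos λ, −sin φ sin λ, cos φ), giving ΔN = -258.972 − 198.648 + 445.852 = -11.77 m.
Horizontal magnitude = √(ΔE² + ΔN²) = √(161.24² + (-11.77)²) = 161.67 m.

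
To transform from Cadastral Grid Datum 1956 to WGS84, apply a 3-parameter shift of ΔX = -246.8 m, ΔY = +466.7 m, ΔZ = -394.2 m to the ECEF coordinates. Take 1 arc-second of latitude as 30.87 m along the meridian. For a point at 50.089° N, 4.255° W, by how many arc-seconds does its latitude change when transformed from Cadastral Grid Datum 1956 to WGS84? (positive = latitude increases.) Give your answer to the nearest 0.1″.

Δφ = -1.2″

sin φ = 0.767042, cos φ = 0.641597, sin λ = -0.074196, cos λ = 0.997244.
North component: ΔN = −sin φ cos λ·ΔX − sin φ sin λ·ΔY + cos φ·ΔZ = −(0.767042)(0.997244)(-246.8) − (0.767042)(-0.074196)(466.7) + (0.641597)(-394.2) = -37.57 m.
1° of latitude spans 3600 × 30.87 = 111132 m, so Δφ = -37.57 / 111132 × 3600 = -1.217″.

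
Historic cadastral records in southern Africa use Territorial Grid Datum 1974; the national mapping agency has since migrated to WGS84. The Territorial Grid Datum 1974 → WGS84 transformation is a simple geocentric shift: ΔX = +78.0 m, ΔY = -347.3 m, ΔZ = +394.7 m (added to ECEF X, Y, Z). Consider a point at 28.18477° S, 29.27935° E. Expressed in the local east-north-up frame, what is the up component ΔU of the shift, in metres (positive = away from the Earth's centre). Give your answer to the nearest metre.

ΔU = -276 m

At φ = -28.18477°, λ = 29.27935°: sin φ = -0.472316, cos φ = 0.881429, sin λ = 0.489068, cos λ = 0.872246.
ΔU = cos φ cos λ·ΔX + cos φ sin λ·ΔY + sin φ·ΔZ = (0.881429)(0.872246)(78.0) + (0.881429)(0.489068)(-347.3) + (-0.472316)(394.7) = -276.17 m.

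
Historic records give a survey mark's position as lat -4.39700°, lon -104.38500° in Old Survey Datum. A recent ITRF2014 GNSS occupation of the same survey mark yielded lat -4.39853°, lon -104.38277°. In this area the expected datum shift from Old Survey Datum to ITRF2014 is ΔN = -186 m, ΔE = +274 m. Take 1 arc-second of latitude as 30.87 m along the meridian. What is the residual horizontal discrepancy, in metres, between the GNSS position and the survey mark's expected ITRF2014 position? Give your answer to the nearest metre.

Observed coordinate differences: Δφ = -0.00153°, Δλ = +0.00223°.
Converting to metres (1° lat = 111132 m, cos φ = 0.997057): observed ΔN = -170.0 m, observed ΔE = 247.1 m.
Subtracting the expected shift leaves a residual of -170.0 − (-186) = 16.0 m north and 247.1 − (274) = -26.9 m east.
Residual distance = √(16.0² + (-26.9)²) = 31.3 m.

31 m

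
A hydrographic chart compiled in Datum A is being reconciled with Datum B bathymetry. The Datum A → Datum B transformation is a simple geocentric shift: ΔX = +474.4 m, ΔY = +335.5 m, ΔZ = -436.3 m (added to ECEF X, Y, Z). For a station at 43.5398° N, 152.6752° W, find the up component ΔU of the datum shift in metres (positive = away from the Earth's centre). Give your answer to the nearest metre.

ΔU = -718 m

The local up (radial) axis is (cos φ cos λ, cos φ sin λ, sin φ), giving ΔU = -305.519 − 111.638 − 300.549 = -717.71 m.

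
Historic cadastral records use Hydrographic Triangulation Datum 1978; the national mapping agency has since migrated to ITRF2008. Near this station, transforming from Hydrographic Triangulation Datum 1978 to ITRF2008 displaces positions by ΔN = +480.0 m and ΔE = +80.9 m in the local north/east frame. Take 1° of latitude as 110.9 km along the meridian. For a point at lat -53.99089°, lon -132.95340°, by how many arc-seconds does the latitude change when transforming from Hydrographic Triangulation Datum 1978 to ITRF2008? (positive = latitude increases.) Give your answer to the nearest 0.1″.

Δφ = 15.6″

1° of latitude = 110.9 km, so Δφ = 480.0 / 110900 = 0.0043282° = 15.582″.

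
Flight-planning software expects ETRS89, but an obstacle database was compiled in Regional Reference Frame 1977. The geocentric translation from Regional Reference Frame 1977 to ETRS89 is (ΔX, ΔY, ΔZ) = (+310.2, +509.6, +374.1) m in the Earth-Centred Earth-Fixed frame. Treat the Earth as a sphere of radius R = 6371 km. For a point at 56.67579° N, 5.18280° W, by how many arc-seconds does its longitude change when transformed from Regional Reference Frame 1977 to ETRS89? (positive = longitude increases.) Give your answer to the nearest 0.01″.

sin φ = 0.835575, cos φ = 0.549376, sin λ = -0.090334, cos λ = 0.995912.
East component: ΔE = −sin λ·ΔX + cos λ·ΔY = −(-0.090334)(310.2) + (0.995912)(509.6) = 535.54 m.
1° of latitude spans πR/180 = 111195 m; at latitude φ, 1° of longitude spans that × cos φ = 61087.8 m, so Δλ = 535.54 / 61087.8 × 3600 = 31.560″.

Δλ = 31.56″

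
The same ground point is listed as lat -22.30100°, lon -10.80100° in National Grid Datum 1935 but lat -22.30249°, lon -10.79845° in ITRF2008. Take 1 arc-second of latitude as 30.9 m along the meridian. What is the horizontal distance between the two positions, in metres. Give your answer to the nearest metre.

Δφ = -22.30249° − -22.30100° = -0.00149°; Δλ = -10.79845° − -10.80100° = +0.00255°.
1° of latitude = 3600 × 30.90 = 111240 m.
ΔN = Δφ × 111240 = -165.7 m; ΔE = Δλ × 111240 × cos(-22.30100°) = +0.00255 × 111240 × 0.925203 = 262.4 m.
Distance = √(ΔE² + ΔN²) = √(262.4² + (-165.7)²) = 310.4 m.

310 m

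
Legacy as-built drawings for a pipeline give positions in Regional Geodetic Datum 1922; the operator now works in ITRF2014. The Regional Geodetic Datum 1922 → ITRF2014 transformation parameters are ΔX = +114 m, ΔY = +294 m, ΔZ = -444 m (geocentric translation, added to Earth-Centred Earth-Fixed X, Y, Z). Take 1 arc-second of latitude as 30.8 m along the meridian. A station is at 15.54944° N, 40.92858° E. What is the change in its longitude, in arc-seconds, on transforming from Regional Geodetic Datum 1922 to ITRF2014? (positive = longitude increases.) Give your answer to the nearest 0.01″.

Δλ = 4.97″

sin φ = 0.268070, cos φ = 0.963399, sin λ = 0.655118, cos λ = 0.755527.
East component: ΔE = −sin λ·ΔX + cos λ·ΔY = −(0.655118)(114) + (0.755527)(294) = 147.44 m.
1° of latitude spans 3600 × 30.80 = 110880 m; at latitude φ, 1° of longitude spans that × cos φ = 106821.7 m, so Δλ = 147.44 / 106821.7 × 3600 = 4.969″.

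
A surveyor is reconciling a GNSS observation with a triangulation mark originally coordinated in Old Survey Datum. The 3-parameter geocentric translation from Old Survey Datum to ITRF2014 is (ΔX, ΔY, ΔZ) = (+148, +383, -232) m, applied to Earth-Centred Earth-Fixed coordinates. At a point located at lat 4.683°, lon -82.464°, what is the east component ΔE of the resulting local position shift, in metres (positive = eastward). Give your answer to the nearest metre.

ΔE = 197 m

The local east axis at (φ, λ) is (−sin λ, cos λ, 0), so ΔE = −sin(-82.464°)·148 + cos(-82.464°)·383 = 196.95 m.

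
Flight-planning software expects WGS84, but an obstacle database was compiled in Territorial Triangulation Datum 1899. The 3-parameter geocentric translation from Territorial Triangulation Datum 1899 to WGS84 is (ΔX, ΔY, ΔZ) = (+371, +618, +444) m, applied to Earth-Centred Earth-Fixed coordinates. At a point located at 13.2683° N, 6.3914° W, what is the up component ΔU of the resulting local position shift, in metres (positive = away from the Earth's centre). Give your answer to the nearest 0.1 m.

The local up (radial) axis is (cos φ cos λ, cos φ sin λ, sin φ), giving ΔU = 358.852 − 66.959 + 101.903 = 393.80 m.

ΔU = 393.8 m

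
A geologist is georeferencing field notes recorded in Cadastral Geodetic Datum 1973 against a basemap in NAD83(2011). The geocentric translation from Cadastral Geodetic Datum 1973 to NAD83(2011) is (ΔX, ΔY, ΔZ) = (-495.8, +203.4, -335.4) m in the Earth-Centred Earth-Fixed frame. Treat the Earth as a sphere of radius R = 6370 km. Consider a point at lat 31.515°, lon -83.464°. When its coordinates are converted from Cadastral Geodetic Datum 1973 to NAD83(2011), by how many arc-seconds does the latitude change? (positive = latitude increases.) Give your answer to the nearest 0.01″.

sin φ = 0.522722, cos φ = 0.852503, sin λ = -0.993501, cos λ = 0.113827.
North component: ΔN = −sin φ cos λ·ΔX − sin φ sin λ·ΔY + cos φ·ΔZ = −(0.522722)(0.113827)(-495.8) − (0.522722)(-0.993501)(203.4) + (0.852503)(-335.4) = -150.80 m.
1° of latitude spans πR/180 = 111177 m, so Δφ = -150.80 / 111177 × 3600 = -4.883″.

Δφ = -4.88″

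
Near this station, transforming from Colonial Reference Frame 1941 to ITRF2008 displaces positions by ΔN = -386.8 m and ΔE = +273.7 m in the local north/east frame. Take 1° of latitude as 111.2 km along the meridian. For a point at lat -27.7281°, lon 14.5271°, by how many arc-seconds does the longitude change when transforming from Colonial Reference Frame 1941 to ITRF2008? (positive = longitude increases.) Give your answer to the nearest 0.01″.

Δλ = 10.01″

At latitude -27.7281°, cos φ = 0.885166.
1° of longitude at this latitude = 111.2 × cos φ = 98.43 km, so Δλ = 273.7 / 98430.4 = 0.0027806° = 10.010″.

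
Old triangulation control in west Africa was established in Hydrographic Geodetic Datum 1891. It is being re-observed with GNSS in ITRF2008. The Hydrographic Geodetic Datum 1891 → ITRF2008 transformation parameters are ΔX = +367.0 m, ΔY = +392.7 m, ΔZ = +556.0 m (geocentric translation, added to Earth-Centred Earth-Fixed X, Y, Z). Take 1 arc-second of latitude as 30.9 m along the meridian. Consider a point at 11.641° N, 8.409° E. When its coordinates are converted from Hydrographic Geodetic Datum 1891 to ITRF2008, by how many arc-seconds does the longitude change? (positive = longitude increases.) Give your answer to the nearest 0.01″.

Δλ = 11.06″

sin φ = 0.201779, cos φ = 0.979431, sin λ = 0.146238, cos λ = 0.989249.
East component: ΔE = −sin λ·ΔX + cos λ·ΔY = −(0.146238)(367.0) + (0.989249)(392.7) = 334.81 m.
1° of latitude spans 3600 × 30.90 = 111240 m; at latitude φ, 1° of longitude spans that × cos φ = 108951.9 m, so Δλ = 334.81 / 108951.9 × 3600 = 11.063″.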